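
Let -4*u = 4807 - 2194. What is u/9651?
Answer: -871/12868 ≈ -0.067687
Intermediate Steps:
u = -2613/4 (u = -(4807 - 2194)/4 = -1/4*2613 = -2613/4 ≈ -653.25)
u/9651 = -2613/4/9651 = -2613/4*1/9651 = -871/12868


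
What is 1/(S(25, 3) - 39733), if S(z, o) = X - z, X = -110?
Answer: -1/39868 ≈ -2.5083e-5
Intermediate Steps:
S(z, o) = -110 - z
1/(S(25, 3) - 39733) = 1/((-110 - 1*25) - 39733) = 1/((-110 - 25) - 39733) = 1/(-135 - 39733) = 1/(-39868) = -1/39868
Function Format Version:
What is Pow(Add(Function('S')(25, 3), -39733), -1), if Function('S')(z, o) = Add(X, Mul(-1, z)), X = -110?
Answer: Rational(-1, 39868) ≈ -2.5083e-5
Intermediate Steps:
Function('S')(z, o) = Add(-110, Mul(-1, z))
Pow(Add(Function('S')(25, 3), -39733), -1) = Pow(Add(Add(-110, Mul(-1, 25)), -39733), -1) = Pow(Add(Add(-110, -25), -39733), -1) = Pow(Add(-135, -39733), -1) = Pow(-39868, -1) = Rational(-1, 39868)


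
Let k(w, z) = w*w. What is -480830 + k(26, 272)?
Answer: -480154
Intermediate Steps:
k(w, z) = w**2
-480830 + k(26, 272) = -480830 + 26**2 = -480830 + 676 = -480154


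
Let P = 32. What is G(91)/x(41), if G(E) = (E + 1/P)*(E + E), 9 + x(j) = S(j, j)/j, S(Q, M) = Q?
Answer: -265083/128 ≈ -2071.0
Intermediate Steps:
x(j) = -8 (x(j) = -9 + j/j = -9 + 1 = -8)
G(E) = 2*E*(1/32 + E) (G(E) = (E + 1/32)*(E + E) = (E + 1/32)*(2*E) = (1/32 + E)*(2*E) = 2*E*(1/32 + E))
G(91)/x(41) = ((1/16)*91*(1 + 32*91))/(-8) = ((1/16)*91*(1 + 2912))*(-⅛) = ((1/16)*91*2913)*(-⅛) = (265083/16)*(-⅛) = -265083/128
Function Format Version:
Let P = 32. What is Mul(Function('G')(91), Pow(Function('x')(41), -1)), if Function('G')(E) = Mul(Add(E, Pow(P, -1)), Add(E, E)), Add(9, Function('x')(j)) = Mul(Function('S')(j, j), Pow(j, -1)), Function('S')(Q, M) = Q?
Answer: Rational(-265083, 128) ≈ -2071.0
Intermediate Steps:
Function('x')(j) = -8 (Function('x')(j) = Add(-9, Mul(j, Pow(j, -1))) = Add(-9, 1) = -8)
Function('G')(E) = Mul(2, E, Add(Rational(1, 32), E)) (Function('G')(E) = Mul(Add(E, Pow(32, -1)), Add(E, E)) = Mul(Add(E, Rational(1, 32)), Mul(2, E)) = Mul(Add(Rational(1, 32), E), Mul(2, E)) = Mul(2, E, Add(Rational(1, 32), E)))
Mul(Function('G')(91), Pow(Function('x')(41), -1)) = Mul(Mul(Rational(1, 16), 91, Add(1, Mul(32, 91))), Pow(-8, -1)) = Mul(Mul(Rational(1, 16), 91, Add(1, 2912)), Rational(-1, 8)) = Mul(Mul(Rational(1, 16), 91, 2913), Rational(-1, 8)) = Mul(Rational(265083, 16), Rational(-1, 8)) = Rational(-265083, 128)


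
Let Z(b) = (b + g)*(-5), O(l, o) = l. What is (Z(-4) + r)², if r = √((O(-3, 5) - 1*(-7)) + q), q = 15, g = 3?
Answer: (5 + √19)² ≈ 87.589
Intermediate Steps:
r = √19 (r = √((-3 - 1*(-7)) + 15) = √((-3 + 7) + 15) = √(4 + 15) = √19 ≈ 4.3589)
Z(b) = -15 - 5*b (Z(b) = (b + 3)*(-5) = (3 + b)*(-5) = -15 - 5*b)
(Z(-4) + r)² = ((-15 - 5*(-4)) + √19)² = ((-15 + 20) + √19)² = (5 + √19)²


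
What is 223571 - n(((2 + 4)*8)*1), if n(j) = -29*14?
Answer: 223977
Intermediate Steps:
n(j) = -406
223571 - n(((2 + 4)*8)*1) = 223571 - 1*(-406) = 223571 + 406 = 223977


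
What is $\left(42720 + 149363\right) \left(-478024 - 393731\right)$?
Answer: $-167449315665$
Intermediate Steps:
$\left(42720 + 149363\right) \left(-478024 - 393731\right) = 192083 \left(-871755\right) = -167449315665$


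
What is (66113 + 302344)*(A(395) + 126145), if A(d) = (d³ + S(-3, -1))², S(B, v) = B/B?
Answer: 1399488711070226723097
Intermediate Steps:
S(B, v) = 1
A(d) = (1 + d³)² (A(d) = (d³ + 1)² = (1 + d³)²)
(66113 + 302344)*(A(395) + 126145) = (66113 + 302344)*((1 + 395³)² + 126145) = 368457*((1 + 61629875)² + 126145) = 368457*(61629876² + 126145) = 368457*(3798241615775376 + 126145) = 368457*3798241615901521 = 1399488711070226723097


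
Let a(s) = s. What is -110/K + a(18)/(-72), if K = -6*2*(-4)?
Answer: -61/24 ≈ -2.5417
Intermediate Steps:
K = 48 (K = -12*(-4) = 48)
-110/K + a(18)/(-72) = -110/48 + 18/(-72) = -110*1/48 + 18*(-1/72) = -55/24 - 1/4 = -61/24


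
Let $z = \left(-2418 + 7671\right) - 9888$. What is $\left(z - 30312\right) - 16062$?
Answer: $-51009$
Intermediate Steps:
$z = -4635$ ($z = 5253 - 9888 = -4635$)
$\left(z - 30312\right) - 16062 = \left(-4635 - 30312\right) - 16062 = -34947 - 16062 = -51009$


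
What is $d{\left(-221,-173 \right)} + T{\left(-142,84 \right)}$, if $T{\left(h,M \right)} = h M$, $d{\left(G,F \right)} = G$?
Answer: $-12149$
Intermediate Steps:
$T{\left(h,M \right)} = M h$
$d{\left(-221,-173 \right)} + T{\left(-142,84 \right)} = -221 + 84 \left(-142\right) = -221 - 11928 = -12149$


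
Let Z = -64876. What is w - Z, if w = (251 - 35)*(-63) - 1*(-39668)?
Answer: 90936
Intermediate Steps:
w = 26060 (w = 216*(-63) + 39668 = -13608 + 39668 = 26060)
w - Z = 26060 - 1*(-64876) = 26060 + 64876 = 90936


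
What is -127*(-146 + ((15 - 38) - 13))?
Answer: 23114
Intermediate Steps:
-127*(-146 + ((15 - 38) - 13)) = -127*(-146 + (-23 - 13)) = -127*(-146 - 36) = -127*(-182) = 23114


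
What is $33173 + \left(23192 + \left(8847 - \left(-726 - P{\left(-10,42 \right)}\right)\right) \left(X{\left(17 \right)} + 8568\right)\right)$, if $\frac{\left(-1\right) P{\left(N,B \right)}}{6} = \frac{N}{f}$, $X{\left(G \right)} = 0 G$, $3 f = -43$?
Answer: $\frac{3527804407}{43} \approx 8.2042 \cdot 10^{7}$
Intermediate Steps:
$f = - \frac{43}{3}$ ($f = \frac{1}{3} \left(-43\right) = - \frac{43}{3} \approx -14.333$)
$X{\left(G \right)} = 0$
$P{\left(N,B \right)} = \frac{18 N}{43}$ ($P{\left(N,B \right)} = - 6 \frac{N}{- \frac{43}{3}} = - 6 N \left(- \frac{3}{43}\right) = - 6 \left(- \frac{3 N}{43}\right) = \frac{18 N}{43}$)
$33173 + \left(23192 + \left(8847 - \left(-726 - P{\left(-10,42 \right)}\right)\right) \left(X{\left(17 \right)} + 8568\right)\right) = 33173 + \left(23192 + \left(8847 + \left(\left(2540 + \frac{18}{43} \left(-10\right)\right) - 1814\right)\right) \left(0 + 8568\right)\right) = 33173 + \left(23192 + \left(8847 + \left(\left(2540 - \frac{180}{43}\right) - 1814\right)\right) 8568\right) = 33173 + \left(23192 + \left(8847 + \left(\frac{109040}{43} - 1814\right)\right) 8568\right) = 33173 + \left(23192 + \left(8847 + \frac{31038}{43}\right) 8568\right) = 33173 + \left(23192 + \frac{411459}{43} \cdot 8568\right) = 33173 + \left(23192 + \frac{3525380712}{43}\right) = 33173 + \frac{3526377968}{43} = \frac{3527804407}{43}$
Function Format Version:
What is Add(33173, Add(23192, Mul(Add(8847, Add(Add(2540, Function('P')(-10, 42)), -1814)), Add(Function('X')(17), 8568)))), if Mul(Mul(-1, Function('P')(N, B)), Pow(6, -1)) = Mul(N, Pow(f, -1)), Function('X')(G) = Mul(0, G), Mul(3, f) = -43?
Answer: Rational(3527804407, 43) ≈ 8.2042e+7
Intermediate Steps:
f = Rational(-43, 3) (f = Mul(Rational(1, 3), -43) = Rational(-43, 3) ≈ -14.333)
Function('X')(G) = 0
Function('P')(N, B) = Mul(Rational(18, 43), N) (Function('P')(N, B) = Mul(-6, Mul(N, Pow(Rational(-43, 3), -1))) = Mul(-6, Mul(N, Rational(-3, 43))) = Mul(-6, Mul(Rational(-3, 43), N)) = Mul(Rational(18, 43), N))
Add(33173, Add(23192, Mul(Add(8847, Add(Add(2540, Function('P')(-10, 42)), -1814)), Add(Function('X')(17), 8568)))) = Add(33173, Add(23192, Mul(Add(8847, Add(Add(2540, Mul(Rational(18, 43), -10)), -1814)), Add(0, 8568)))) = Add(33173, Add(23192, Mul(Add(8847, Add(Add(2540, Rational(-180, 43)), -1814)), 8568))) = Add(33173, Add(23192, Mul(Add(8847, Add(Rational(109040, 43), -1814)), 8568))) = Add(33173, Add(23192, Mul(Add(8847, Rational(31038, 43)), 8568))) = Add(33173, Add(23192, Mul(Rational(411459, 43), 8568))) = Add(33173, Add(23192, Rational(3525380712, 43))) = Add(33173, Rational(3526377968, 43)) = Rational(3527804407, 43)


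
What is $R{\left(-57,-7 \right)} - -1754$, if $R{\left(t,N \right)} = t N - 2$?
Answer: $2151$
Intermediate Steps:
$R{\left(t,N \right)} = -2 + N t$ ($R{\left(t,N \right)} = N t - 2 = -2 + N t$)
$R{\left(-57,-7 \right)} - -1754 = \left(-2 - -399\right) - -1754 = \left(-2 + 399\right) + 1754 = 397 + 1754 = 2151$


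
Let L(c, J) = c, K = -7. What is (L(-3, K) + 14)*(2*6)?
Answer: 132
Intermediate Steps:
(L(-3, K) + 14)*(2*6) = (-3 + 14)*(2*6) = 11*12 = 132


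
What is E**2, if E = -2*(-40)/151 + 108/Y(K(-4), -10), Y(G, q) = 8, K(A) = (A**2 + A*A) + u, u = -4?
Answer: 17952169/91204 ≈ 196.84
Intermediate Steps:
K(A) = -4 + 2*A**2 (K(A) = (A**2 + A*A) - 4 = (A**2 + A**2) - 4 = 2*A**2 - 4 = -4 + 2*A**2)
E = 4237/302 (E = -2*(-40)/151 + 108/8 = 80*(1/151) + 108*(1/8) = 80/151 + 27/2 = 4237/302 ≈ 14.030)
E**2 = (4237/302)**2 = 17952169/91204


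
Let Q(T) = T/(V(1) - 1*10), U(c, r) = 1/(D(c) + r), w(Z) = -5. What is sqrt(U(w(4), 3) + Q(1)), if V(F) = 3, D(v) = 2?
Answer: sqrt(70)/35 ≈ 0.23905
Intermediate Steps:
U(c, r) = 1/(2 + r)
Q(T) = -T/7 (Q(T) = T/(3 - 1*10) = T/(3 - 10) = T/(-7) = T*(-1/7) = -T/7)
sqrt(U(w(4), 3) + Q(1)) = sqrt(1/(2 + 3) - 1/7*1) = sqrt(1/5 - 1/7) = sqrt(2/35) = sqrt(70)/35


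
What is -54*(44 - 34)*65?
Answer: -35100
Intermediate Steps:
-54*(44 - 34)*65 = -54*10*65 = -540*65 = -35100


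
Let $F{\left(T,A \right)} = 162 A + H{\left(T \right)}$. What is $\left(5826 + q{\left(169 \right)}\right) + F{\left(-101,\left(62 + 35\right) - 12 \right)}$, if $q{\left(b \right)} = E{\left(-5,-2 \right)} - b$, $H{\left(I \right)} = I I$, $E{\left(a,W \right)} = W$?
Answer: $29626$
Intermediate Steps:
$H{\left(I \right)} = I^{2}$
$q{\left(b \right)} = -2 - b$
$F{\left(T,A \right)} = T^{2} + 162 A$ ($F{\left(T,A \right)} = 162 A + T^{2} = T^{2} + 162 A$)
$\left(5826 + q{\left(169 \right)}\right) + F{\left(-101,\left(62 + 35\right) - 12 \right)} = \left(5826 - 171\right) + \left(\left(-101\right)^{2} + 162 \left(\left(62 + 35\right) - 12\right)\right) = \left(5826 - 171\right) + \left(10201 + 162 \left(97 - 12\right)\right) = \left(5826 - 171\right) + \left(10201 + 162 \cdot 85\right) = 5655 + \left(10201 + 13770\right) = 5655 + 23971 = 29626$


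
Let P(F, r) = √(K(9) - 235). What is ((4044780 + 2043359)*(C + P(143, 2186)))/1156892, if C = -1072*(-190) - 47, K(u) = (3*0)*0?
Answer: 1239746008987/1156892 + 6088139*I*√235/1156892 ≈ 1.0716e+6 + 80.672*I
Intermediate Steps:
K(u) = 0 (K(u) = 0*0 = 0)
P(F, r) = I*√235 (P(F, r) = √(0 - 235) = √(-235) = I*√235)
C = 203633 (C = 203680 - 47 = 203633)
((4044780 + 2043359)*(C + P(143, 2186)))/1156892 = ((4044780 + 2043359)*(203633 + I*√235))/1156892 = (6088139*(203633 + I*√235))*(1/1156892) = (1239746008987 + 6088139*I*√235)*(1/1156892) = 1239746008987/1156892 + 6088139*I*√235/1156892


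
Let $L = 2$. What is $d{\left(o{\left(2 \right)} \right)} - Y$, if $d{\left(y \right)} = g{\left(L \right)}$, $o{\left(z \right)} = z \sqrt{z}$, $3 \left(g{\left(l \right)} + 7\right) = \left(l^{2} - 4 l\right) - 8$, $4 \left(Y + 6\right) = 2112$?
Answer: $-533$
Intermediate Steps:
$Y = 522$ ($Y = -6 + \frac{1}{4} \cdot 2112 = -6 + 528 = 522$)
$g{\left(l \right)} = - \frac{29}{3} - \frac{4 l}{3} + \frac{l^{2}}{3}$ ($g{\left(l \right)} = -7 + \frac{\left(l^{2} - 4 l\right) - 8}{3} = -7 + \frac{-8 + l^{2} - 4 l}{3} = -7 - \left(\frac{8}{3} - \frac{l^{2}}{3} + \frac{4 l}{3}\right) = - \frac{29}{3} - \frac{4 l}{3} + \frac{l^{2}}{3}$)
$o{\left(z \right)} = z^{\frac{3}{2}}$
$d{\left(y \right)} = -11$ ($d{\left(y \right)} = - \frac{29}{3} - \frac{8}{3} + \frac{2^{2}}{3} = - \frac{29}{3} - \frac{8}{3} + \frac{1}{3} \cdot 4 = - \frac{29}{3} - \frac{8}{3} + \frac{4}{3} = -11$)
$d{\left(o{\left(2 \right)} \right)} - Y = -11 - 522 = -533$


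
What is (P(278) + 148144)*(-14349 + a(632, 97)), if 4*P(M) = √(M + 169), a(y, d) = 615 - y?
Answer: -2128236704 - 7183*√447/2 ≈ -2.1283e+9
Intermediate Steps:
P(M) = √(169 + M)/4 (P(M) = √(M + 169)/4 = √(169 + M)/4)
(P(278) + 148144)*(-14349 + a(632, 97)) = (√(169 + 278)/4 + 148144)*(-14349 + (615 - 1*632)) = (√447/4 + 148144)*(-14349 + (615 - 632)) = (148144 + √447/4)*(-14349 - 17) = (148144 + √447/4)*(-14366) = -2128236704 - 7183*√447/2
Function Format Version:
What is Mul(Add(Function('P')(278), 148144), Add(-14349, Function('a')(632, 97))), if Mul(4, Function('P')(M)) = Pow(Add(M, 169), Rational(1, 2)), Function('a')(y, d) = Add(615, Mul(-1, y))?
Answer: Add(-2128236704, Mul(Rational(-7183, 2), Pow(447, Rational(1, 2)))) ≈ -2.1283e+9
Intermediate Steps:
Function('P')(M) = Mul(Rational(1, 4), Pow(Add(169, M), Rational(1, 2))) (Function('P')(M) = Mul(Rational(1, 4), Pow(Add(M, 169), Rational(1, 2))) = Mul(Rational(1, 4), Pow(Add(169, M), Rational(1, 2))))
Mul(Add(Function('P')(278), 148144), Add(-14349, Function('a')(632, 97))) = Mul(Add(Mul(Rational(1, 4), Pow(Add(169, 278), Rational(1, 2))), 148144), Add(-14349, Add(615, Mul(-1, 632)))) = Mul(Add(Mul(Rational(1, 4), Pow(447, Rational(1, 2))), 148144), Add(-14349, Add(615, -632))) = Mul(Add(148144, Mul(Rational(1, 4), Pow(447, Rational(1, 2)))), Add(-14349, -17)) = Mul(Add(148144, Mul(Rational(1, 4), Pow(447, Rational(1, 2)))), -14366) = Add(-2128236704, Mul(Rational(-7183, 2), Pow(447, Rational(1, 2))))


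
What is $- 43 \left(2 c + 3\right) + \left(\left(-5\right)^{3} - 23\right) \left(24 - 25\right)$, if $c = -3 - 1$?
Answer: $363$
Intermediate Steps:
$c = -4$ ($c = -3 - 1 = -4$)
$- 43 \left(2 c + 3\right) + \left(\left(-5\right)^{3} - 23\right) \left(24 - 25\right) = - 43 \left(2 \left(-4\right) + 3\right) + \left(\left(-5\right)^{3} - 23\right) \left(24 - 25\right) = - 43 \left(-8 + 3\right) + \left(-125 - 23\right) \left(-1\right) = \left(-43\right) \left(-5\right) - -148 = 215 + 148 = 363$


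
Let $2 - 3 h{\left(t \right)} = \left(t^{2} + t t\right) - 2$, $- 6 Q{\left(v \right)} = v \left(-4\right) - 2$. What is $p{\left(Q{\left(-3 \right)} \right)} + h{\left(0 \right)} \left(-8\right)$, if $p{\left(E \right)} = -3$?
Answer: $- \frac{41}{3} \approx -13.667$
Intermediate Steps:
$Q{\left(v \right)} = \frac{1}{3} + \frac{2 v}{3}$ ($Q{\left(v \right)} = - \frac{v \left(-4\right) - 2}{6} = - \frac{- 4 v - 2}{6} = - \frac{-2 - 4 v}{6} = \frac{1}{3} + \frac{2 v}{3}$)
$h{\left(t \right)} = \frac{4}{3} - \frac{2 t^{2}}{3}$ ($h{\left(t \right)} = \frac{2}{3} - \frac{\left(t^{2} + t t\right) - 2}{3} = \frac{2}{3} - \frac{\left(t^{2} + t^{2}\right) - 2}{3} = \frac{2}{3} - \frac{2 t^{2} - 2}{3} = \frac{2}{3} - \frac{-2 + 2 t^{2}}{3} = \frac{2}{3} - \left(- \frac{2}{3} + \frac{2 t^{2}}{3}\right) = \frac{4}{3} - \frac{2 t^{2}}{3}$)
$p{\left(Q{\left(-3 \right)} \right)} + h{\left(0 \right)} \left(-8\right) = -3 + \left(\frac{4}{3} - \frac{2 \cdot 0^{2}}{3}\right) \left(-8\right) = -3 + \left(\frac{4}{3} - 0\right) \left(-8\right) = -3 + \left(\frac{4}{3} + 0\right) \left(-8\right) = -3 + \frac{4}{3} \left(-8\right) = -3 - \frac{32}{3} = - \frac{41}{3}$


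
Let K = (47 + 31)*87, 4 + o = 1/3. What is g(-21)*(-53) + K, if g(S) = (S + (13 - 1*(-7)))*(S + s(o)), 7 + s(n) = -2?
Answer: 5196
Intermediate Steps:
o = -11/3 (o = -4 + 1/3 = -4 + ⅓ = -11/3 ≈ -3.6667)
s(n) = -9 (s(n) = -7 - 2 = -9)
K = 6786 (K = 78*87 = 6786)
g(S) = (-9 + S)*(20 + S) (g(S) = (S + (13 - 1*(-7)))*(S - 9) = (S + (13 + 7))*(-9 + S) = (S + 20)*(-9 + S) = (20 + S)*(-9 + S) = (-9 + S)*(20 + S))
g(-21)*(-53) + K = (-180 + (-21)² + 11*(-21))*(-53) + 6786 = (-180 + 441 - 231)*(-53) + 6786 = 30*(-53) + 6786 = -1590 + 6786 = 5196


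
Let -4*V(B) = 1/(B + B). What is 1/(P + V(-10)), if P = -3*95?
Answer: -80/22799 ≈ -0.0035089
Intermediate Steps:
V(B) = -1/(8*B) (V(B) = -1/(4*(B + B)) = -1/(2*B)/4 = -1/(8*B))
P = -285
1/(P + V(-10)) = 1/(-285 - 1/8/(-10)) = 1/(-285 - 1/8*(-1/10)) = 1/(-285 + 1/80) = 1/(-22799/80) = -80/22799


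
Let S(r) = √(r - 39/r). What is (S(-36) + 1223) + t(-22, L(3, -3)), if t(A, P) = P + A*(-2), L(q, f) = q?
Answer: 1270 + I*√1257/6 ≈ 1270.0 + 5.909*I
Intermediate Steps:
t(A, P) = P - 2*A
(S(-36) + 1223) + t(-22, L(3, -3)) = (√(-36 - 39/(-36)) + 1223) + (3 - 2*(-22)) = (√(-36 - 39*(-1/36)) + 1223) + (3 + 44) = (√(-36 + 13/12) + 1223) + 47 = (√(-419/12) + 1223) + 47 = (I*√1257/6 + 1223) + 47 = (1223 + I*√1257/6) + 47 = 1270 + I*√1257/6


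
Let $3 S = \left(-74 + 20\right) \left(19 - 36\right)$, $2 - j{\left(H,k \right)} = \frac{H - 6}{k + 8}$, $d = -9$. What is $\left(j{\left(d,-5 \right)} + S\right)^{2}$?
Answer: $97969$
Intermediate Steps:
$j{\left(H,k \right)} = 2 - \frac{-6 + H}{8 + k}$ ($j{\left(H,k \right)} = 2 - \frac{H - 6}{k + 8} = 2 - \frac{-6 + H}{8 + k}$)
$S = 306$ ($S = \frac{\left(-74 + 20\right) \left(19 - 36\right)}{3} = \frac{\left(-54\right) \left(-17\right)}{3} = \frac{1}{3} \cdot 918 = 306$)
$\left(j{\left(d,-5 \right)} + S\right)^{2} = \left(\frac{22 - -9 + 2 \left(-5\right)}{8 - 5} + 306\right)^{2} = \left(\frac{22 + 9 - 10}{3} + 306\right)^{2} = \left(\frac{1}{3} \cdot 21 + 306\right)^{2} = \left(7 + 306\right)^{2} = 313^{2} = 97969$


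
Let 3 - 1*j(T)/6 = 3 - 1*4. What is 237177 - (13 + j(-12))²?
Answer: 235808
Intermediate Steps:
j(T) = 24 (j(T) = 18 - 6*(3 - 1*4) = 18 - 6*(3 - 4) = 18 - 6*(-1) = 18 + 6 = 24)
237177 - (13 + j(-12))² = 237177 - (13 + 24)² = 237177 - 1*37² = 237177 - 1*1369 = 237177 - 1369 = 235808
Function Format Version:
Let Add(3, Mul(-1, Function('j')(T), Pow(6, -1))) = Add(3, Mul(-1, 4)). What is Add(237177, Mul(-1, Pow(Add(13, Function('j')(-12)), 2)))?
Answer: 235808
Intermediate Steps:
Function('j')(T) = 24 (Function('j')(T) = Add(18, Mul(-6, Add(3, Mul(-1, 4)))) = Add(18, Mul(-6, Add(3, -4))) = Add(18, Mul(-6, -1)) = Add(18, 6) = 24)
Add(237177, Mul(-1, Pow(Add(13, Function('j')(-12)), 2))) = Add(237177, Mul(-1, Pow(Add(13, 24), 2))) = Add(237177, Mul(-1, Pow(37, 2))) = Add(237177, Mul(-1, 1369)) = Add(237177, -1369) = 235808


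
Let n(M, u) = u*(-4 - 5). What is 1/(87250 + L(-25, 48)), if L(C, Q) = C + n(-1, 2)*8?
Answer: 1/87081 ≈ 1.1484e-5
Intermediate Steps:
n(M, u) = -9*u (n(M, u) = u*(-9) = -9*u)
L(C, Q) = -144 + C (L(C, Q) = C - 9*2*8 = C - 18*8 = C - 144 = -144 + C)
1/(87250 + L(-25, 48)) = 1/(87250 + (-144 - 25)) = 1/(87250 - 169) = 1/87081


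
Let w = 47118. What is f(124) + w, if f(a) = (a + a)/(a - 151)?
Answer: 1271938/27 ≈ 47109.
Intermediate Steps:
f(a) = 2*a/(-151 + a) (f(a) = (2*a)/(-151 + a) = 2*a/(-151 + a))
f(124) + w = 2*124/(-151 + 124) + 47118 = 2*124/(-27) + 47118 = 2*124*(-1/27) + 47118 = -248/27 + 47118 = 1271938/27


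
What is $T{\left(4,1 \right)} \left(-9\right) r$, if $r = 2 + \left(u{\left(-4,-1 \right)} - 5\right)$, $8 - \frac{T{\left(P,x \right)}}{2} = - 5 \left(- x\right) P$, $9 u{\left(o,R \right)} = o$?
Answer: $-744$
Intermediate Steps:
$u{\left(o,R \right)} = \frac{o}{9}$
$T{\left(P,x \right)} = 16 - 10 P x$ ($T{\left(P,x \right)} = 16 - 2 - 5 \left(- x\right) P = 16 - 2 \cdot 5 x P = 16 - 2 \cdot 5 P x = 16 - 10 P x$)
$r = - \frac{31}{9}$ ($r = 2 + \left(\frac{1}{9} \left(-4\right) - 5\right) = 2 - \frac{49}{9} = - \frac{31}{9} \approx -3.4444$)
$T{\left(4,1 \right)} \left(-9\right) r = \left(16 - 40 \cdot 1\right) \left(-9\right) \left(- \frac{31}{9}\right) = \left(16 - 40\right) \left(-9\right) \left(- \frac{31}{9}\right) = \left(-24\right) \left(-9\right) \left(- \frac{31}{9}\right) = 216 \left(- \frac{31}{9}\right) = -744$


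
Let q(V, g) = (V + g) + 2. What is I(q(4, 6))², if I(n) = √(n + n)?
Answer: 24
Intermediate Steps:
q(V, g) = 2 + V + g
I(n) = √2*√n (I(n) = √(2*n) = √2*√n)
I(q(4, 6))² = (√2*√(2 + 4 + 6))² = (√2*√12)² = (√2*(2*√3))² = (2*√6)² = 24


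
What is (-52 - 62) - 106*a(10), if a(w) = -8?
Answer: 734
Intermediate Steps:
(-52 - 62) - 106*a(10) = (-52 - 62) - 106*(-8) = -114 + 848 = 734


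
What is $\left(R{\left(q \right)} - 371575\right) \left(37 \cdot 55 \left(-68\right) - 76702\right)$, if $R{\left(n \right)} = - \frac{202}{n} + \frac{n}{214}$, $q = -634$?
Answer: $\frac{2710795043457774}{33919} \approx 7.992 \cdot 10^{10}$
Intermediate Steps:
$R{\left(n \right)} = - \frac{202}{n} + \frac{n}{214}$ ($R{\left(n \right)} = - \frac{202}{n} + n \frac{1}{214} = - \frac{202}{n} + \frac{n}{214}$)
$\left(R{\left(q \right)} - 371575\right) \left(37 \cdot 55 \left(-68\right) - 76702\right) = \left(\left(- \frac{202}{-634} + \frac{1}{214} \left(-634\right)\right) - 371575\right) \left(37 \cdot 55 \left(-68\right) - 76702\right) = \left(\left(\left(-202\right) \left(- \frac{1}{634}\right) - \frac{317}{107}\right) - 371575\right) \left(2035 \left(-68\right) - 76702\right) = \left(\left(\frac{101}{317} - \frac{317}{107}\right) - 371575\right) \left(-138380 - 76702\right) = \left(- \frac{89682}{33919} - 371575\right) \left(-215082\right) = \left(- \frac{12603542107}{33919}\right) \left(-215082\right) = \frac{2710795043457774}{33919}$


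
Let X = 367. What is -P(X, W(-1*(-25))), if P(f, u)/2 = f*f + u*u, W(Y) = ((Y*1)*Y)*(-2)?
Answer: -3394378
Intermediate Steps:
W(Y) = -2*Y**2 (W(Y) = (Y*Y)*(-2) = Y**2*(-2) = -2*Y**2)
P(f, u) = 2*f**2 + 2*u**2 (P(f, u) = 2*(f*f + u*u) = 2*(f**2 + u**2) = 2*f**2 + 2*u**2)
-P(X, W(-1*(-25))) = -(2*367**2 + 2*(-2*(-1*(-25))**2)**2) = -(2*134689 + 2*(-2*25**2)**2) = -(269378 + 2*(-2*625)**2) = -(269378 + 2*(-1250)**2) = -(269378 + 2*1562500) = -(269378 + 3125000) = -1*3394378 = -3394378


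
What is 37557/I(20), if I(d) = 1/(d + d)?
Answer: 1502280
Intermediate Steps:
I(d) = 1/(2*d)
37557/I(20) = 37557/(((½)/20)) = 37557/(((½)*(1/20))) = 37557/(1/40) = 37557*40 = 1502280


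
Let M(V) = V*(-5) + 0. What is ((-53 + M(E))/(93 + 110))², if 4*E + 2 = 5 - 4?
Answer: 42849/659344 ≈ 0.064987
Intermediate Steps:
E = -¼ (E = -½ + (5 - 4)/4 = -½ + (¼)*1 = -½ + ¼ = -¼ ≈ -0.25000)
M(V) = -5*V (M(V) = -5*V + 0 = -5*V)
((-53 + M(E))/(93 + 110))² = ((-53 - 5*(-¼))/(93 + 110))² = ((-53 + 5/4)/203)² = (-207/4*1/203)² = (-207/812)² = 42849/659344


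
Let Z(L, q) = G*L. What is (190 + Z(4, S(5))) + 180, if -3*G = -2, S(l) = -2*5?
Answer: 1118/3 ≈ 372.67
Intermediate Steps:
S(l) = -10
G = ⅔ (G = -⅓*(-2) = ⅔ ≈ 0.66667)
Z(L, q) = 2*L/3
(190 + Z(4, S(5))) + 180 = (190 + (⅔)*4) + 180 = (190 + 8/3) + 180 = 578/3 + 180 = 1118/3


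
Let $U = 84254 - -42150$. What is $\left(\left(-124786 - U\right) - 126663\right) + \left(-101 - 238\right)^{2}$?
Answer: $-262932$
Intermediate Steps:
$U = 126404$ ($U = 84254 + 42150 = 126404$)
$\left(\left(-124786 - U\right) - 126663\right) + \left(-101 - 238\right)^{2} = \left(\left(-124786 - 126404\right) - 126663\right) + \left(-101 - 238\right)^{2} = \left(\left(-124786 - 126404\right) - 126663\right) + \left(-339\right)^{2} = \left(-251190 - 126663\right) + 114921 = -377853 + 114921 = -262932$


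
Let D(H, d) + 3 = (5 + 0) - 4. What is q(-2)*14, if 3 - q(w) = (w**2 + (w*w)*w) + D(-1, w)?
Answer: 126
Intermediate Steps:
D(H, d) = -2 (D(H, d) = -3 + ((5 + 0) - 4) = -3 + (5 - 4) = -3 + 1 = -2)
q(w) = 5 - w**2 - w**3 (q(w) = 3 - ((w**2 + (w*w)*w) - 2) = 3 - ((w**2 + w**2*w) - 2) = 3 - ((w**2 + w**3) - 2) = 3 - (-2 + w**2 + w**3) = 3 + (2 - w**2 - w**3) = 5 - w**2 - w**3)
q(-2)*14 = (5 - 1*(-2)**2 - 1*(-2)**3)*14 = (5 - 1*4 - 1*(-8))*14 = (5 - 4 + 8)*14 = 9*14 = 126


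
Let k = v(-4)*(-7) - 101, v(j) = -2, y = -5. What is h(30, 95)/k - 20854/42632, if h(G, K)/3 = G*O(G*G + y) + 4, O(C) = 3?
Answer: -2306087/618164 ≈ -3.7305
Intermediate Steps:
k = -87 (k = -2*(-7) - 101 = 14 - 101 = -87)
h(G, K) = 12 + 9*G (h(G, K) = 3*(G*3 + 4) = 3*(3*G + 4) = 3*(4 + 3*G) = 12 + 9*G)
h(30, 95)/k - 20854/42632 = (12 + 9*30)/(-87) - 20854/42632 = (12 + 270)*(-1/87) - 20854*1/42632 = 282*(-1/87) - 10427/21316 = -94/29 - 10427/21316 = -2306087/618164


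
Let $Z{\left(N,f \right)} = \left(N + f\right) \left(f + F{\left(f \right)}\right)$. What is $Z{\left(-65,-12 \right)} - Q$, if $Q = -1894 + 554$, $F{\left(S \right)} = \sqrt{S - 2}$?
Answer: $2264 - 77 i \sqrt{14} \approx 2264.0 - 288.11 i$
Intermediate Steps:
$F{\left(S \right)} = \sqrt{-2 + S}$
$Z{\left(N,f \right)} = \left(N + f\right) \left(f + \sqrt{-2 + f}\right)$
$Q = -1340$
$Z{\left(-65,-12 \right)} - Q = \left(\left(-12\right)^{2} - -780 - 65 \sqrt{-2 - 12} - 12 \sqrt{-2 - 12}\right) - -1340 = \left(144 + 780 - 65 \sqrt{-14} - 12 \sqrt{-14}\right) + 1340 = \left(144 + 780 - 65 i \sqrt{14} - 12 i \sqrt{14}\right) + 1340 = \left(924 - 77 i \sqrt{14}\right) + 1340 = 2264 - 77 i \sqrt{14}$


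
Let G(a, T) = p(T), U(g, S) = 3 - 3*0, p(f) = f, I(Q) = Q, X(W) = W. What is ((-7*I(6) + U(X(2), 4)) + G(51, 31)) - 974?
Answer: -982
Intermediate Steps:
U(g, S) = 3 (U(g, S) = 3 + 0 = 3)
G(a, T) = T
((-7*I(6) + U(X(2), 4)) + G(51, 31)) - 974 = ((-7*6 + 3) + 31) - 974 = ((-42 + 3) + 31) - 974 = (-39 + 31) - 974 = -8 - 974 = -982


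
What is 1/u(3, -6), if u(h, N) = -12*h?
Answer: -1/36 ≈ -0.027778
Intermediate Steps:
1/u(3, -6) = 1/(-12*3) = 1/(-36) = -1/36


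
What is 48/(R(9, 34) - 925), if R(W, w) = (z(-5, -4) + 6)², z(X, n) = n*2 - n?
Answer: -16/307 ≈ -0.052117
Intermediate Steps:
z(X, n) = n (z(X, n) = 2*n - n = n)
R(W, w) = 4 (R(W, w) = (-4 + 6)² = 2² = 4)
48/(R(9, 34) - 925) = 48/(4 - 925) = 48/(-921) = 48*(-1/921) = -16/307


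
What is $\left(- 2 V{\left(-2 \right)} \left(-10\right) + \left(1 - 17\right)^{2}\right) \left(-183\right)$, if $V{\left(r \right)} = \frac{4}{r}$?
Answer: $-39528$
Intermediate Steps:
$\left(- 2 V{\left(-2 \right)} \left(-10\right) + \left(1 - 17\right)^{2}\right) \left(-183\right) = \left(- 2 \frac{4}{-2} \left(-10\right) + \left(1 - 17\right)^{2}\right) \left(-183\right) = \left(- 2 \cdot 4 \left(- \frac{1}{2}\right) \left(-10\right) + \left(-16\right)^{2}\right) \left(-183\right) = \left(\left(-2\right) \left(-2\right) \left(-10\right) + 256\right) \left(-183\right) = \left(4 \left(-10\right) + 256\right) \left(-183\right) = \left(-40 + 256\right) \left(-183\right) = 216 \left(-183\right) = -39528$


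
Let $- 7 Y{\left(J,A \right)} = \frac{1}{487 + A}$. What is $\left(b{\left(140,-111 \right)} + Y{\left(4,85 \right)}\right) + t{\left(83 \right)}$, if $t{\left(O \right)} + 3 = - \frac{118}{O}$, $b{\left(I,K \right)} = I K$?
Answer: $- \frac{5165908831}{332332} \approx -15544.0$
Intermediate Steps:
$Y{\left(J,A \right)} = - \frac{1}{7 \left(487 + A\right)}$
$t{\left(O \right)} = -3 - \frac{118}{O}$
$\left(b{\left(140,-111 \right)} + Y{\left(4,85 \right)}\right) + t{\left(83 \right)} = \left(140 \left(-111\right) - \frac{1}{3409 + 7 \cdot 85}\right) - \left(3 + \frac{118}{83}\right) = \left(-15540 - \frac{1}{3409 + 595}\right) - \frac{367}{83} = \left(-15540 - \frac{1}{4004}\right) - \frac{367}{83} = - \frac{62222161}{4004} - \frac{367}{83} = - \frac{5165908831}{332332}$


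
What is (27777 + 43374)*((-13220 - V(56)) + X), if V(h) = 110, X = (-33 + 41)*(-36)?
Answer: -968934318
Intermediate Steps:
X = -288 (X = 8*(-36) = -288)
(27777 + 43374)*((-13220 - V(56)) + X) = (27777 + 43374)*((-13220 - 1*110) - 288) = 71151*((-13220 - 110) - 288) = 71151*(-13330 - 288) = 71151*(-13618) = -968934318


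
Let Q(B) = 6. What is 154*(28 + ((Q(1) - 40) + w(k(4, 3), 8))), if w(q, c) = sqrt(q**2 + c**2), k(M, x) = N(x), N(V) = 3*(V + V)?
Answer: -924 + 308*sqrt(97) ≈ 2109.4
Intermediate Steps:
N(V) = 6*V (N(V) = 3*(2*V) = 6*V)
k(M, x) = 6*x
w(q, c) = sqrt(c**2 + q**2)
154*(28 + ((Q(1) - 40) + w(k(4, 3), 8))) = 154*(28 + ((6 - 40) + sqrt(8**2 + (6*3)**2))) = 154*(28 + (-34 + sqrt(64 + 18**2))) = 154*(28 + (-34 + sqrt(64 + 324))) = 154*(28 + (-34 + sqrt(388))) = 154*(28 + (-34 + 2*sqrt(97))) = 154*(-6 + 2*sqrt(97)) = -924 + 308*sqrt(97)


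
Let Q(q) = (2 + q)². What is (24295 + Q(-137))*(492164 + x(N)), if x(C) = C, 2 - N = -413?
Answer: 20944459080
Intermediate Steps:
N = 415 (N = 2 - 1*(-413) = 2 + 413 = 415)
(24295 + Q(-137))*(492164 + x(N)) = (24295 + (2 - 137)²)*(492164 + 415) = (24295 + (-135)²)*492579 = (24295 + 18225)*492579 = 42520*492579 = 20944459080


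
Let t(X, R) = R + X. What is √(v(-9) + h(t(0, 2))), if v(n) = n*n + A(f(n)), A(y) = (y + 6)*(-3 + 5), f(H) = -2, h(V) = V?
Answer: √91 ≈ 9.5394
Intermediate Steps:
A(y) = 12 + 2*y (A(y) = (6 + y)*2 = 12 + 2*y)
v(n) = 8 + n² (v(n) = n*n + (12 + 2*(-2)) = n² + (12 - 4) = n² + 8 = 8 + n²)
√(v(-9) + h(t(0, 2))) = √((8 + (-9)²) + (2 + 0)) = √((8 + 81) + 2) = √(89 + 2) = √91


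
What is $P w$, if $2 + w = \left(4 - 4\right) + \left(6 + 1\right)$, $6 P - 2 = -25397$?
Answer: $- \frac{42325}{2} \approx -21163.0$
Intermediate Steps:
$P = - \frac{8465}{2}$ ($P = \frac{1}{3} + \frac{1}{6} \left(-25397\right) = \frac{1}{3} - \frac{25397}{6} = - \frac{8465}{2} \approx -4232.5$)
$w = 5$ ($w = -2 + \left(\left(4 - 4\right) + \left(6 + 1\right)\right) = -2 + \left(0 + 7\right) = -2 + 7 = 5$)
$P w = \left(- \frac{8465}{2}\right) 5 = - \frac{42325}{2}$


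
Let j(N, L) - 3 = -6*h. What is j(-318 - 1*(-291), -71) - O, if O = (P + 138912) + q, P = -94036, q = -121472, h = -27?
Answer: 76761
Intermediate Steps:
j(N, L) = 165 (j(N, L) = 3 - 6*(-27) = 3 + 162 = 165)
O = -76596 (O = (-94036 + 138912) - 121472 = 44876 - 121472 = -76596)
j(-318 - 1*(-291), -71) - O = 165 - 1*(-76596) = 165 + 76596 = 76761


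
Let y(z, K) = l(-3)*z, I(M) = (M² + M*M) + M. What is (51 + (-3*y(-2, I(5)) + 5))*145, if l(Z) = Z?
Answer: 5510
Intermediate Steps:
I(M) = M + 2*M² (I(M) = (M² + M²) + M = 2*M² + M = M + 2*M²)
y(z, K) = -3*z
(51 + (-3*y(-2, I(5)) + 5))*145 = (51 + (-(-9)*(-2) + 5))*145 = (51 + (-3*6 + 5))*145 = (51 + (-18 + 5))*145 = (51 - 13)*145 = 38*145 = 5510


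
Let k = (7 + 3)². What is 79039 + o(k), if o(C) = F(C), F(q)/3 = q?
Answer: 79339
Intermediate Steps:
k = 100 (k = 10² = 100)
F(q) = 3*q
o(C) = 3*C
79039 + o(k) = 79039 + 3*100 = 79039 + 300 = 79339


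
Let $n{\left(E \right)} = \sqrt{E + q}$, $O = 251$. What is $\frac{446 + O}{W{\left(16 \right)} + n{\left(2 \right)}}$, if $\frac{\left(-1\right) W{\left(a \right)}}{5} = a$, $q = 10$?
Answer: $- \frac{13940}{1597} - \frac{697 \sqrt{3}}{3194} \approx -9.1068$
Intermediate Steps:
$n{\left(E \right)} = \sqrt{10 + E}$ ($n{\left(E \right)} = \sqrt{E + 10} = \sqrt{10 + E}$)
$W{\left(a \right)} = - 5 a$
$\frac{446 + O}{W{\left(16 \right)} + n{\left(2 \right)}} = \frac{446 + 251}{\left(-5\right) 16 + \sqrt{10 + 2}} = \frac{697}{-80 + \sqrt{12}} = \frac{697}{-80 + 2 \sqrt{3}}$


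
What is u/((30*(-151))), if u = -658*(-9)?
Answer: -987/755 ≈ -1.3073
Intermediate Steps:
u = 5922
u/((30*(-151))) = 5922/((30*(-151))) = 5922/(-4530) = 5922*(-1/4530) = -987/755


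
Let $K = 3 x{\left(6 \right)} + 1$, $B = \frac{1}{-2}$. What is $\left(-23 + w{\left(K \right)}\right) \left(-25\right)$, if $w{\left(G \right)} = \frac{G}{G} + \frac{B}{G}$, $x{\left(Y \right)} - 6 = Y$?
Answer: $\frac{40725}{74} \approx 550.34$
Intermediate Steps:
$x{\left(Y \right)} = 6 + Y$
$B = - \frac{1}{2} \approx -0.5$
$K = 37$ ($K = 3 \left(6 + 6\right) + 1 = 3 \cdot 12 + 1 = 36 + 1 = 37$)
$w{\left(G \right)} = 1 - \frac{1}{2 G}$ ($w{\left(G \right)} = \frac{G}{G} - \frac{1}{2 G} = 1 - \frac{1}{2 G}$)
$\left(-23 + w{\left(K \right)}\right) \left(-25\right) = \left(-23 + \frac{- \frac{1}{2} + 37}{37}\right) \left(-25\right) = \left(-23 + \frac{1}{37} \cdot \frac{73}{2}\right) \left(-25\right) = \left(-23 + \frac{73}{74}\right) \left(-25\right) = \left(- \frac{1629}{74}\right) \left(-25\right) = \frac{40725}{74}$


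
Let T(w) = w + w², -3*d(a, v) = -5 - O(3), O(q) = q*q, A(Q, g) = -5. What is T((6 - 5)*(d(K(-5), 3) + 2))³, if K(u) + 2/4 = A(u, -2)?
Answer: 97336000/729 ≈ 1.3352e+5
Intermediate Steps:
K(u) = -11/2 (K(u) = -½ - 5 = -11/2)
O(q) = q²
d(a, v) = 14/3 (d(a, v) = -(-5 - 1*3²)/3 = -(-5 - 1*9)/3 = -(-5 - 9)/3 = -⅓*(-14) = 14/3)
T((6 - 5)*(d(K(-5), 3) + 2))³ = (((6 - 5)*(14/3 + 2))*(1 + (6 - 5)*(14/3 + 2)))³ = ((1*(20/3))*(1 + 1*(20/3)))³ = (20*(1 + 20/3)/3)³ = ((20/3)*(23/3))³ = (460/9)³ = 97336000/729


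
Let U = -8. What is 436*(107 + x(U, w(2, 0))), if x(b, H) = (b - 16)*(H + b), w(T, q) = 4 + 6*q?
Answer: 88508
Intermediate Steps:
x(b, H) = (-16 + b)*(H + b)
436*(107 + x(U, w(2, 0))) = 436*(107 + ((-8)² - 16*(4 + 6*0) - 16*(-8) + (4 + 6*0)*(-8))) = 436*(107 + (64 - 16*(4 + 0) + 128 + (4 + 0)*(-8))) = 436*(107 + (64 - 16*4 + 128 + 4*(-8))) = 436*(107 + (64 - 64 + 128 - 32)) = 436*(107 + 96) = 436*203 = 88508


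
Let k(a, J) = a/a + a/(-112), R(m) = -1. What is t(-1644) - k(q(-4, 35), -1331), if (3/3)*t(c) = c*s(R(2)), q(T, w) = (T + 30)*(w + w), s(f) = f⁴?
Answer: -6515/4 ≈ -1628.8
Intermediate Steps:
q(T, w) = 2*w*(30 + T) (q(T, w) = (30 + T)*(2*w) = 2*w*(30 + T))
t(c) = c (t(c) = c*(-1)⁴ = c*1 = c)
k(a, J) = 1 - a/112 (k(a, J) = 1 + a*(-1/112) = 1 - a/112)
t(-1644) - k(q(-4, 35), -1331) = -1644 - (1 - 35*(30 - 4)/56) = -1644 - (1 - 35*26/56) = -1644 - (1 - 1/112*1820) = -1644 - (1 - 65/4) = -1644 - 1*(-61/4) = -1644 + 61/4 = -6515/4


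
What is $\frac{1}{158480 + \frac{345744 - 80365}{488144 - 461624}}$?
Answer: $\frac{26520}{4203154979} \approx 6.3095 \cdot 10^{-6}$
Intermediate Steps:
$\frac{1}{158480 + \frac{345744 - 80365}{488144 - 461624}} = \frac{1}{158480 + \frac{265379}{26520}} = \frac{1}{\frac{4203154979}{26520}} = \frac{26520}{4203154979}$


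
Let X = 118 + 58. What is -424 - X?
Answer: -600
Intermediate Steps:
X = 176
-424 - X = -424 - 1*176 = -424 - 176 = -600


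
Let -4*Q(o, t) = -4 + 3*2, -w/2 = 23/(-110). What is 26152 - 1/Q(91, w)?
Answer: 26154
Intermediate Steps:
w = 23/55 (w = -46/(-110) = -46*(-1)/110 = -2*(-23/110) = 23/55 ≈ 0.41818)
Q(o, t) = -1/2 (Q(o, t) = -(-4 + 3*2)/4 = -(-4 + 6)/4 = -1/4*2 = -1/2)
26152 - 1/Q(91, w) = 26152 - 1/(-1/2) = 26152 - 1*(-2) = 26152 + 2 = 26154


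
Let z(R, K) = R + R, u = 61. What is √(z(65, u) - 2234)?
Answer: 2*I*√526 ≈ 45.869*I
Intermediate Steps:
z(R, K) = 2*R
√(z(65, u) - 2234) = √(2*65 - 2234) = √(130 - 2234) = √(-2104) = 2*I*√526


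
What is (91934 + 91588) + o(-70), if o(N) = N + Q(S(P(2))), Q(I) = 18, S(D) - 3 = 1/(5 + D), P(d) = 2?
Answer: 183470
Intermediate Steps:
S(D) = 3 + 1/(5 + D)
o(N) = 18 + N (o(N) = N + 18 = 18 + N)
(91934 + 91588) + o(-70) = (91934 + 91588) + (18 - 70) = 183522 - 52 = 183470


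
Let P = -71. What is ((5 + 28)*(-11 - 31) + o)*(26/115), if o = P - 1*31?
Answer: -38688/115 ≈ -336.42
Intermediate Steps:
o = -102 (o = -71 - 1*31 = -71 - 31 = -102)
((5 + 28)*(-11 - 31) + o)*(26/115) = ((5 + 28)*(-11 - 31) - 102)*(26/115) = (33*(-42) - 102)*(26*(1/115)) = (-1386 - 102)*(26/115) = -1488*26/115 = -38688/115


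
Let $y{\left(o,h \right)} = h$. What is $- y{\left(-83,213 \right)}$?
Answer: $-213$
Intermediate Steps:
$- y{\left(-83,213 \right)} = \left(-1\right) 213 = -213$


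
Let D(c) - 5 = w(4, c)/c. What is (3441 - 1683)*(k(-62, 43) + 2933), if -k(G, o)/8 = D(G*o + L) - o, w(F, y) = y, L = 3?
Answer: 5676582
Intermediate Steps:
D(c) = 6 (D(c) = 5 + c/c = 5 + 1 = 6)
k(G, o) = -48 + 8*o (k(G, o) = -8*(6 - o) = -48 + 8*o)
(3441 - 1683)*(k(-62, 43) + 2933) = (3441 - 1683)*((-48 + 8*43) + 2933) = 1758*((-48 + 344) + 2933) = 1758*(296 + 2933) = 1758*3229 = 5676582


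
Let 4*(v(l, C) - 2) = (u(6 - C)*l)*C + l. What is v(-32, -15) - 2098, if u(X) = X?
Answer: 416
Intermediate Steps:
v(l, C) = 2 + l/4 + C*l*(6 - C)/4 (v(l, C) = 2 + (((6 - C)*l)*C + l)/4 = 2 + ((l*(6 - C))*C + l)/4 = 2 + (C*l*(6 - C) + l)/4 = 2 + (l + C*l*(6 - C))/4 = 2 + (l/4 + C*l*(6 - C)/4) = 2 + l/4 + C*l*(6 - C)/4)
v(-32, -15) - 2098 = (2 + (¼)*(-32) - ¼*(-15)*(-32)*(-6 - 15)) - 2098 = (2 - 8 - ¼*(-15)*(-32)*(-21)) - 2098 = (2 - 8 + 2520) - 2098 = 2514 - 2098 = 416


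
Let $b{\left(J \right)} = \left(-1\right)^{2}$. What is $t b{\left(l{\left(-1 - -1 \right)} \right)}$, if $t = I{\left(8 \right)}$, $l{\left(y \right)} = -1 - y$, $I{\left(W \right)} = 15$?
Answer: $15$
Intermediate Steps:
$b{\left(J \right)} = 1$
$t = 15$
$t b{\left(l{\left(-1 - -1 \right)} \right)} = 15 \cdot 1 = 15$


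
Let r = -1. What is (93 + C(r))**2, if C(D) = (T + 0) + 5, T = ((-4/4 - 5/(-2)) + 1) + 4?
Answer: 43681/4 ≈ 10920.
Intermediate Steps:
T = 13/2 (T = ((-4*1/4 - 5*(-1/2)) + 1) + 4 = ((-1 + 5/2) + 1) + 4 = (3/2 + 1) + 4 = 5/2 + 4 = 13/2 ≈ 6.5000)
C(D) = 23/2 (C(D) = (13/2 + 0) + 5 = 13/2 + 5 = 23/2)
(93 + C(r))**2 = (93 + 23/2)**2 = (209/2)**2 = 43681/4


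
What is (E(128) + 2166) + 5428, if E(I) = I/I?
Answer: 7595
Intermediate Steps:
E(I) = 1
(E(128) + 2166) + 5428 = (1 + 2166) + 5428 = 2167 + 5428 = 7595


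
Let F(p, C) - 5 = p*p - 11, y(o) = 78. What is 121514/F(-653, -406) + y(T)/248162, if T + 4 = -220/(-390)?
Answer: 15094208351/52908510643 ≈ 0.28529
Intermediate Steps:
T = -134/39 (T = -4 - 220/(-390) = -4 - 220*(-1/390) = -4 + 22/39 = -134/39 ≈ -3.4359)
F(p, C) = -6 + p² (F(p, C) = 5 + (p*p - 11) = 5 + (p² - 11) = 5 + (-11 + p²) = -6 + p²)
121514/F(-653, -406) + y(T)/248162 = 121514/(-6 + (-653)²) + 78/248162 = 121514/(-6 + 426409) + 78*(1/248162) = 121514/426403 + 39/124081 = 15094208351/52908510643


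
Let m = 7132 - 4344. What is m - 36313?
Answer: -33525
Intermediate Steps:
m = 2788
m - 36313 = 2788 - 36313 = -33525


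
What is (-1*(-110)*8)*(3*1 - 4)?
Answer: -880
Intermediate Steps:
(-1*(-110)*8)*(3*1 - 4) = (110*8)*(3 - 4) = 880*(-1) = -880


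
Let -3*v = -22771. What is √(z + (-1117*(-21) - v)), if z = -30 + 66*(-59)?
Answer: 26*√159/3 ≈ 109.28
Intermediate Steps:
z = -3924 (z = -30 - 3894 = -3924)
v = 22771/3 (v = -⅓*(-22771) = 22771/3 ≈ 7590.3)
√(z + (-1117*(-21) - v)) = √(-3924 + (-1117*(-21) - 1*22771/3)) = √(-3924 + (23457 - 22771/3)) = √(-3924 + 47600/3) = √(35828/3) = 26*√159/3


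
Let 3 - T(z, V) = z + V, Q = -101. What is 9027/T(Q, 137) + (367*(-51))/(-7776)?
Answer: -7730699/28512 ≈ -271.14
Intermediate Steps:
T(z, V) = 3 - V - z (T(z, V) = 3 - (z + V) = 3 - (V + z) = 3 + (-V - z) = 3 - V - z)
9027/T(Q, 137) + (367*(-51))/(-7776) = 9027/(3 - 1*137 - 1*(-101)) + (367*(-51))/(-7776) = 9027/(3 - 137 + 101) - 18717*(-1/7776) = 9027/(-33) + 6239/2592 = 9027*(-1/33) + 6239/2592 = -3009/11 + 6239/2592 = -7730699/28512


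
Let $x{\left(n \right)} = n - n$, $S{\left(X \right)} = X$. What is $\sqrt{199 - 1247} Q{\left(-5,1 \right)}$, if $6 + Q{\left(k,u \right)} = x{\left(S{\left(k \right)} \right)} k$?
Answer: $- 12 i \sqrt{262} \approx - 194.24 i$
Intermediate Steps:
$x{\left(n \right)} = 0$
$Q{\left(k,u \right)} = -6$ ($Q{\left(k,u \right)} = -6 + 0 k = -6 + 0 = -6$)
$\sqrt{199 - 1247} Q{\left(-5,1 \right)} = \sqrt{199 - 1247} \left(-6\right) = \sqrt{-1048} \left(-6\right) = 2 i \sqrt{262} \left(-6\right) = - 12 i \sqrt{262}$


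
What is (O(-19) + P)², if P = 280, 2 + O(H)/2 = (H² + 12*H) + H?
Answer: 254016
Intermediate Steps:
O(H) = -4 + 2*H² + 26*H (O(H) = -4 + 2*((H² + 12*H) + H) = -4 + 2*(H² + 13*H) = -4 + (2*H² + 26*H) = -4 + 2*H² + 26*H)
(O(-19) + P)² = ((-4 + 2*(-19)² + 26*(-19)) + 280)² = ((-4 + 2*361 - 494) + 280)² = ((-4 + 722 - 494) + 280)² = (224 + 280)² = 504² = 254016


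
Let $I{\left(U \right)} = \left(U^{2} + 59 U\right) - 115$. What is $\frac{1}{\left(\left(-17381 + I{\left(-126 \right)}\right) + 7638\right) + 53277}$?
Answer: $\frac{1}{51861} \approx 1.9282 \cdot 10^{-5}$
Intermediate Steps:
$I{\left(U \right)} = -115 + U^{2} + 59 U$
$\frac{1}{\left(\left(-17381 + I{\left(-126 \right)}\right) + 7638\right) + 53277} = \frac{1}{\left(\left(-17381 + \left(-115 + \left(-126\right)^{2} + 59 \left(-126\right)\right)\right) + 7638\right) + 53277} = \frac{1}{\left(\left(-17381 - -8327\right) + 7638\right) + 53277} = \frac{1}{\left(\left(-17381 + 8327\right) + 7638\right) + 53277} = \frac{1}{\left(-9054 + 7638\right) + 53277} = \frac{1}{-1416 + 53277} = \frac{1}{51861}$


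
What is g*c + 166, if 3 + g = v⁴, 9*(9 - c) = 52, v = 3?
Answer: 1252/3 ≈ 417.33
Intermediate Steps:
c = 29/9 (c = 9 - ⅑*52 = 9 - 52/9 = 29/9 ≈ 3.2222)
g = 78 (g = -3 + 3⁴ = -3 + 81 = 78)
g*c + 166 = 78*(29/9) + 166 = 754/3 + 166 = 1252/3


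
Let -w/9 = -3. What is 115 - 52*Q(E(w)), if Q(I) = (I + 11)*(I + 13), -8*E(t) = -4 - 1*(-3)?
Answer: -119645/16 ≈ -7477.8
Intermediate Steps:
w = 27 (w = -9*(-3) = 27)
E(t) = ⅛ (E(t) = -(-4 - 1*(-3))/8 = -(-4 + 3)/8 = -⅛*(-1) = ⅛)
Q(I) = (11 + I)*(13 + I)
115 - 52*Q(E(w)) = 115 - 52*(143 + (⅛)² + 24*(⅛)) = 115 - 52*(143 + 1/64 + 3) = 115 - 52*9345/64 = 115 - 121485/16 = -119645/16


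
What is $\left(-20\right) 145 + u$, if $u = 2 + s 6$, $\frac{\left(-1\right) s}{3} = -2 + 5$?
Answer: $-2952$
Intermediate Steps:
$s = -9$ ($s = - 3 \left(-2 + 5\right) = \left(-3\right) 3 = -9$)
$u = -52$ ($u = 2 - 54 = -52$)
$\left(-20\right) 145 + u = \left(-20\right) 145 - 52 = -2900 - 52 = -2952$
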